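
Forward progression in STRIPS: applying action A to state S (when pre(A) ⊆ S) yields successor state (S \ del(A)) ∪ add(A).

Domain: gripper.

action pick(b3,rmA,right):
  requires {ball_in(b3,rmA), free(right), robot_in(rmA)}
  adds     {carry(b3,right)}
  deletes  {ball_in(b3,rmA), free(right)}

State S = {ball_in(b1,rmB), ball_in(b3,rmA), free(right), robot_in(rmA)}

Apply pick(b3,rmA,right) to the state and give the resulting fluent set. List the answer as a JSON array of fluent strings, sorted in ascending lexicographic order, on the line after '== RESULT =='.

Compute (S \ del) ∪ add:
  pre ⊆ S: {ball_in(b3,rmA), free(right), robot_in(rmA)} ⊆ S  — applicable
  S \ del = {ball_in(b1,rmB), robot_in(rmA)}
  ∪ add   = {ball_in(b1,rmB), carry(b3,right), robot_in(rmA)}

== RESULT ==
["ball_in(b1,rmB)", "carry(b3,right)", "robot_in(rmA)"]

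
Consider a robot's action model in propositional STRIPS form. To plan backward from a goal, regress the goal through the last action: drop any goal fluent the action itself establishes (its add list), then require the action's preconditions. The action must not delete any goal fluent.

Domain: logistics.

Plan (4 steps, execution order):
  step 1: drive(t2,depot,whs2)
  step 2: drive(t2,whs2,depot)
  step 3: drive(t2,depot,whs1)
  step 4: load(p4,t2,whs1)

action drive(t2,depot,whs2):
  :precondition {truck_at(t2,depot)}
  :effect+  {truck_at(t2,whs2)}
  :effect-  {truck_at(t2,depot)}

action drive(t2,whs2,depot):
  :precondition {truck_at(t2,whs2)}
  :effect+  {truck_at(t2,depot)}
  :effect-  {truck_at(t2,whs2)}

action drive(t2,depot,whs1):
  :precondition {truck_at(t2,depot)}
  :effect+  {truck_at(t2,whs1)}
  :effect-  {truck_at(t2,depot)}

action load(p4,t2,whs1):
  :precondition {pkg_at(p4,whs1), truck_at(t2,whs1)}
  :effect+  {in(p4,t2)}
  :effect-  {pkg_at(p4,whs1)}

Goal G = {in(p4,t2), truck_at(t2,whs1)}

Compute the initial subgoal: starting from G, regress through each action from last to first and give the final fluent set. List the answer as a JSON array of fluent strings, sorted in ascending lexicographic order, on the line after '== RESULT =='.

Regress step by step:
  through step 4 (load(p4,t2,whs1)): drop {in(p4,t2)}, keep {truck_at(t2,whs1)}, require {pkg_at(p4,whs1), truck_at(t2,whs1)}
    → {pkg_at(p4,whs1), truck_at(t2,whs1)}
  through step 3 (drive(t2,depot,whs1)): drop {truck_at(t2,whs1)}, keep {pkg_at(p4,whs1)}, require {truck_at(t2,depot)}
    → {pkg_at(p4,whs1), truck_at(t2,depot)}
  through step 2 (drive(t2,whs2,depot)): drop {truck_at(t2,depot)}, keep {pkg_at(p4,whs1)}, require {truck_at(t2,whs2)}
    → {pkg_at(p4,whs1), truck_at(t2,whs2)}
  through step 1 (drive(t2,depot,whs2)): drop {truck_at(t2,whs2)}, keep {pkg_at(p4,whs1)}, require {truck_at(t2,depot)}
    → {pkg_at(p4,whs1), truck_at(t2,depot)}

== RESULT ==
["pkg_at(p4,whs1)", "truck_at(t2,depot)"]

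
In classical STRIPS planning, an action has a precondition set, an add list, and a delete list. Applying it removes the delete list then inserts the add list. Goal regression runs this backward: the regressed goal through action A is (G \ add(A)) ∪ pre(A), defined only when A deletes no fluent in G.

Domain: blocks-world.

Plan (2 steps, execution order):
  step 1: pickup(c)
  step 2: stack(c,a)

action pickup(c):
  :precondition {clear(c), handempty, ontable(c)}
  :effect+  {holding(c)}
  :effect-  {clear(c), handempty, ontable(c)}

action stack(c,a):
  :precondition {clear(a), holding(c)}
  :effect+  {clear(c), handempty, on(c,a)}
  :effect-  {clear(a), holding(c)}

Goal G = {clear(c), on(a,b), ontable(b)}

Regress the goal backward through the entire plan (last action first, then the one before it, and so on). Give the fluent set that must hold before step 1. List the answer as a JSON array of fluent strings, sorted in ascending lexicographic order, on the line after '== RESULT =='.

Work backward from the goal:
  through step 2 (stack(c,a)): drop {clear(c)}, keep {on(a,b), ontable(b)}, require {clear(a), holding(c)}
    → {clear(a), holding(c), on(a,b), ontable(b)}
  through step 1 (pickup(c)): drop {holding(c)}, keep {clear(a), on(a,b), ontable(b)}, require {clear(c), handempty, ontable(c)}
    → {clear(a), clear(c), handempty, on(a,b), ontable(b), ontable(c)}

== RESULT ==
["clear(a)", "clear(c)", "handempty", "on(a,b)", "ontable(b)", "ontable(c)"]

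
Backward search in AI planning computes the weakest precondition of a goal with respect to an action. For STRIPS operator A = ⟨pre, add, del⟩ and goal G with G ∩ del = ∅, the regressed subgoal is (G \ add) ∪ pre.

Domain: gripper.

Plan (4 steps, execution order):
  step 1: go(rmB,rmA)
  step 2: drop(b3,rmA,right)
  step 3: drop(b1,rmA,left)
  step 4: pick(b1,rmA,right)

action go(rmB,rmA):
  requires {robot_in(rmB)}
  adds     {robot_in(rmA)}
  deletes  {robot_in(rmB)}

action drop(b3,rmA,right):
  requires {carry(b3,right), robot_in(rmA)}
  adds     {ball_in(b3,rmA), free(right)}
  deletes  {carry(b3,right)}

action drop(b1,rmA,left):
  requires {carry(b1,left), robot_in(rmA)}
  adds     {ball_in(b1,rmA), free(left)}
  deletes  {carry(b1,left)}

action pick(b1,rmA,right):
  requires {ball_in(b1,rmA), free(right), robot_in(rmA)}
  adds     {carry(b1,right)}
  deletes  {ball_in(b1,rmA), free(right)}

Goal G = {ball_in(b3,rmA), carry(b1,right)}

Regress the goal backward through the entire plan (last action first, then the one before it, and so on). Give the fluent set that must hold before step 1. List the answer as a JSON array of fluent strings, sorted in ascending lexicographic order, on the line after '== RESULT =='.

Work backward from the goal:
  through step 4 (pick(b1,rmA,right)): drop {carry(b1,right)}, keep {ball_in(b3,rmA)}, require {ball_in(b1,rmA), free(right), robot_in(rmA)}
    → {ball_in(b1,rmA), ball_in(b3,rmA), free(right), robot_in(rmA)}
  through step 3 (drop(b1,rmA,left)): drop {ball_in(b1,rmA)}, keep {ball_in(b3,rmA), free(right), robot_in(rmA)}, require {carry(b1,left), robot_in(rmA)}
    → {ball_in(b3,rmA), carry(b1,left), free(right), robot_in(rmA)}
  through step 2 (drop(b3,rmA,right)): drop {ball_in(b3,rmA), free(right)}, keep {carry(b1,left), robot_in(rmA)}, require {carry(b3,right), robot_in(rmA)}
    → {carry(b1,left), carry(b3,right), robot_in(rmA)}
  through step 1 (go(rmB,rmA)): drop {robot_in(rmA)}, keep {carry(b1,left), carry(b3,right)}, require {robot_in(rmB)}
    → {carry(b1,left), carry(b3,right), robot_in(rmB)}

== RESULT ==
["carry(b1,left)", "carry(b3,right)", "robot_in(rmB)"]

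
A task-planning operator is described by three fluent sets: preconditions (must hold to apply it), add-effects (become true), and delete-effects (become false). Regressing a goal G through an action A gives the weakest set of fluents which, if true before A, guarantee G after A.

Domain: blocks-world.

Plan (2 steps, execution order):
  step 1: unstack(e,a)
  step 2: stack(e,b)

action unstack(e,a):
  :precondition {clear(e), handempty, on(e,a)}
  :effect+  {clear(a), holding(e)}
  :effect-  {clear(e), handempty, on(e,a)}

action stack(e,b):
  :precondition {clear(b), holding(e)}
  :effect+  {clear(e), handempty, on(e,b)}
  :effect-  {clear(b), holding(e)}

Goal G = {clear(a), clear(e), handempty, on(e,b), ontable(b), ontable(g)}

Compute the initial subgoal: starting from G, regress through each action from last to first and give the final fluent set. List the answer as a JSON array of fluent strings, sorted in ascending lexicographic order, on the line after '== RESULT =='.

Regress step by step:
  through step 2 (stack(e,b)): drop {clear(e), handempty, on(e,b)}, keep {clear(a), ontable(b), ontable(g)}, require {clear(b), holding(e)}
    → {clear(a), clear(b), holding(e), ontable(b), ontable(g)}
  through step 1 (unstack(e,a)): drop {clear(a), holding(e)}, keep {clear(b), ontable(b), ontable(g)}, require {clear(e), handempty, on(e,a)}
    → {clear(b), clear(e), handempty, on(e,a), ontable(b), ontable(g)}

== RESULT ==
["clear(b)", "clear(e)", "handempty", "on(e,a)", "ontable(b)", "ontable(g)"]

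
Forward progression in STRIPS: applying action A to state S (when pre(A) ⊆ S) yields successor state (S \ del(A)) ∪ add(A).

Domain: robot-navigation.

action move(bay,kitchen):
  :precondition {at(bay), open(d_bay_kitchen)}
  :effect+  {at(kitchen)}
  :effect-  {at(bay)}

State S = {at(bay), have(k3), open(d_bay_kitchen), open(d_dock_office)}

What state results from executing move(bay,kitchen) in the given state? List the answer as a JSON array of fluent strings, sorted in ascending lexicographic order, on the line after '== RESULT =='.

Progress:
  pre ⊆ S: {at(bay), open(d_bay_kitchen)} ⊆ S  — applicable
  S \ del = {have(k3), open(d_bay_kitchen), open(d_dock_office)}
  ∪ add   = {at(kitchen), have(k3), open(d_bay_kitchen), open(d_dock_office)}

== RESULT ==
["at(kitchen)", "have(k3)", "open(d_bay_kitchen)", "open(d_dock_office)"]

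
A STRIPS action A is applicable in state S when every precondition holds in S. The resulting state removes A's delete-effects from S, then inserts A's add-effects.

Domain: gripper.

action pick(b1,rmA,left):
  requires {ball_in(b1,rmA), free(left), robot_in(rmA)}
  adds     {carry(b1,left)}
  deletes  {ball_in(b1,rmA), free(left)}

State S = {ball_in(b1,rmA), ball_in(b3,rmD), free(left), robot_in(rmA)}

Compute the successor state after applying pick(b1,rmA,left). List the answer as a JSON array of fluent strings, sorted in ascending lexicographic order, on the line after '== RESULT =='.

Progress:
  pre ⊆ S: {ball_in(b1,rmA), free(left), robot_in(rmA)} ⊆ S  — applicable
  S \ del = {ball_in(b3,rmD), robot_in(rmA)}
  ∪ add   = {ball_in(b3,rmD), carry(b1,left), robot_in(rmA)}

== RESULT ==
["ball_in(b3,rmD)", "carry(b1,left)", "robot_in(rmA)"]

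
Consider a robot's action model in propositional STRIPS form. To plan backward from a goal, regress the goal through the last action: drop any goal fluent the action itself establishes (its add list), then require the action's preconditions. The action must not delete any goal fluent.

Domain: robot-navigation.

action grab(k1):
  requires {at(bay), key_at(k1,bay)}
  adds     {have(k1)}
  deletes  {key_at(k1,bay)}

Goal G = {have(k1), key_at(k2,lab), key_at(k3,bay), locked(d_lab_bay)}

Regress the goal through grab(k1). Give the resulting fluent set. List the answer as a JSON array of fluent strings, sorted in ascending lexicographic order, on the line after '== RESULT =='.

Compute (G \ add) ∪ pre:
  G ∩ del = {}  (empty — regression defined)
  G \ add = {have(k1), key_at(k2,lab), key_at(k3,bay), locked(d_lab_bay)} \ {have(k1)} = {key_at(k2,lab), key_at(k3,bay), locked(d_lab_bay)}
  ∪ pre   = {key_at(k2,lab), key_at(k3,bay), locked(d_lab_bay)} ∪ {at(bay), key_at(k1,bay)}
          = {at(bay), key_at(k1,bay), key_at(k2,lab), key_at(k3,bay), locked(d_lab_bay)}

== RESULT ==
["at(bay)", "key_at(k1,bay)", "key_at(k2,lab)", "key_at(k3,bay)", "locked(d_lab_bay)"]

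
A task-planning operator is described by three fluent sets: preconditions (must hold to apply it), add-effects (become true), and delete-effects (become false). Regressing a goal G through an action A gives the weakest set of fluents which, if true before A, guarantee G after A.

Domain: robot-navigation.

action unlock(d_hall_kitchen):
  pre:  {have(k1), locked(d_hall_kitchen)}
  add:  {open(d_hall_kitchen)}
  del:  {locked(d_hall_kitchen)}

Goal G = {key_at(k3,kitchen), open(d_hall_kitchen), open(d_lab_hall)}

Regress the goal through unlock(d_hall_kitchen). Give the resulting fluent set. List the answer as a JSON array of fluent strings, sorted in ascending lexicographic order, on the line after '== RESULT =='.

Regress:
  G ∩ del = {}  (empty — regression defined)
  G \ add = {key_at(k3,kitchen), open(d_hall_kitchen), open(d_lab_hall)} \ {open(d_hall_kitchen)} = {key_at(k3,kitchen), open(d_lab_hall)}
  ∪ pre   = {key_at(k3,kitchen), open(d_lab_hall)} ∪ {have(k1), locked(d_hall_kitchen)}
          = {have(k1), key_at(k3,kitchen), locked(d_hall_kitchen), open(d_lab_hall)}

== RESULT ==
["have(k1)", "key_at(k3,kitchen)", "locked(d_hall_kitchen)", "open(d_lab_hall)"]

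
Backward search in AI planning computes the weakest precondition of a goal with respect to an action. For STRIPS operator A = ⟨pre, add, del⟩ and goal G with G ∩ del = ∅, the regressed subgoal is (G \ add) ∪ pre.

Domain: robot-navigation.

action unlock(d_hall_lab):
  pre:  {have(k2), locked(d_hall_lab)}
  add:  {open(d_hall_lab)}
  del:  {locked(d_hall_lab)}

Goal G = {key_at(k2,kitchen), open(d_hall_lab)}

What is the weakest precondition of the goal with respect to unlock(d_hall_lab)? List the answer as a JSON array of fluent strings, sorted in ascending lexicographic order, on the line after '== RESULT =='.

Regress:
  G ∩ del = {}  (empty — regression defined)
  G \ add = {key_at(k2,kitchen), open(d_hall_lab)} \ {open(d_hall_lab)} = {key_at(k2,kitchen)}
  ∪ pre   = {key_at(k2,kitchen)} ∪ {have(k2), locked(d_hall_lab)}
          = {have(k2), key_at(k2,kitchen), locked(d_hall_lab)}

== RESULT ==
["have(k2)", "key_at(k2,kitchen)", "locked(d_hall_lab)"]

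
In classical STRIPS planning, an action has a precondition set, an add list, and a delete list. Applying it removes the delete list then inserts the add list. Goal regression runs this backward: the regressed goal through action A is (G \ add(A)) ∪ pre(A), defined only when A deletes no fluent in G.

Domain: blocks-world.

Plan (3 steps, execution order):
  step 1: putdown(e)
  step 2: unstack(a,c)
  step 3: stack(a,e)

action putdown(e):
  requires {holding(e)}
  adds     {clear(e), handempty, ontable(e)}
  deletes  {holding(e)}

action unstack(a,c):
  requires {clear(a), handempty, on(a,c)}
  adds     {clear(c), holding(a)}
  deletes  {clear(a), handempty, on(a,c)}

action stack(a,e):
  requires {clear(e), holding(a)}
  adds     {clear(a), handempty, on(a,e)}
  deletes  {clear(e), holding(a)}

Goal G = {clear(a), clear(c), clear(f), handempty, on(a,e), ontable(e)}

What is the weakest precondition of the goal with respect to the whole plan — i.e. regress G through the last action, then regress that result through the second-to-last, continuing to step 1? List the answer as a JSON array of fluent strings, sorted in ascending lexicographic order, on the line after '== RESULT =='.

Work backward from the goal:
  through step 3 (stack(a,e)): drop {clear(a), handempty, on(a,e)}, keep {clear(c), clear(f), ontable(e)}, require {clear(e), holding(a)}
    → {clear(c), clear(e), clear(f), holding(a), ontable(e)}
  through step 2 (unstack(a,c)): drop {clear(c), holding(a)}, keep {clear(e), clear(f), ontable(e)}, require {clear(a), handempty, on(a,c)}
    → {clear(a), clear(e), clear(f), handempty, on(a,c), ontable(e)}
  through step 1 (putdown(e)): drop {clear(e), handempty, ontable(e)}, keep {clear(a), clear(f), on(a,c)}, require {holding(e)}
    → {clear(a), clear(f), holding(e), on(a,c)}

== RESULT ==
["clear(a)", "clear(f)", "holding(e)", "on(a,c)"]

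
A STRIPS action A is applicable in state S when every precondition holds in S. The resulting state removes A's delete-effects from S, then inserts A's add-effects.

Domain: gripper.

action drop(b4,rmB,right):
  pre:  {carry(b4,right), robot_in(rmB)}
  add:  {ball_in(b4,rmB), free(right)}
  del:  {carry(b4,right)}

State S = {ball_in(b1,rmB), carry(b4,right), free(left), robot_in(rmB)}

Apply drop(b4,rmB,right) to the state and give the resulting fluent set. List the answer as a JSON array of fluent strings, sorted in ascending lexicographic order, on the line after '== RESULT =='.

Compute (S \ del) ∪ add:
  pre ⊆ S: {carry(b4,right), robot_in(rmB)} ⊆ S  — applicable
  S \ del = {ball_in(b1,rmB), free(left), robot_in(rmB)}
  ∪ add   = {ball_in(b1,rmB), ball_in(b4,rmB), free(left), free(right), robot_in(rmB)}

== RESULT ==
["ball_in(b1,rmB)", "ball_in(b4,rmB)", "free(left)", "free(right)", "robot_in(rmB)"]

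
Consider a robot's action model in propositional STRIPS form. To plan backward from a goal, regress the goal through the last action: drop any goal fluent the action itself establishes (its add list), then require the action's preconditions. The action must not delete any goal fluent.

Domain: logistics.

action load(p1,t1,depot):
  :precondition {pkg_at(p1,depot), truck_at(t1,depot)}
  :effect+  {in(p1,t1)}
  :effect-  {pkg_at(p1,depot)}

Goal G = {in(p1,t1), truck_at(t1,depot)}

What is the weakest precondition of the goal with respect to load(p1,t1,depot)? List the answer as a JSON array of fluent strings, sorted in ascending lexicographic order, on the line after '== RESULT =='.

Regress:
  G ∩ del = {}  (empty — regression defined)
  G \ add = {in(p1,t1), truck_at(t1,depot)} \ {in(p1,t1)} = {truck_at(t1,depot)}
  ∪ pre   = {truck_at(t1,depot)} ∪ {pkg_at(p1,depot), truck_at(t1,depot)}
          = {pkg_at(p1,depot), truck_at(t1,depot)}

== RESULT ==
["pkg_at(p1,depot)", "truck_at(t1,depot)"]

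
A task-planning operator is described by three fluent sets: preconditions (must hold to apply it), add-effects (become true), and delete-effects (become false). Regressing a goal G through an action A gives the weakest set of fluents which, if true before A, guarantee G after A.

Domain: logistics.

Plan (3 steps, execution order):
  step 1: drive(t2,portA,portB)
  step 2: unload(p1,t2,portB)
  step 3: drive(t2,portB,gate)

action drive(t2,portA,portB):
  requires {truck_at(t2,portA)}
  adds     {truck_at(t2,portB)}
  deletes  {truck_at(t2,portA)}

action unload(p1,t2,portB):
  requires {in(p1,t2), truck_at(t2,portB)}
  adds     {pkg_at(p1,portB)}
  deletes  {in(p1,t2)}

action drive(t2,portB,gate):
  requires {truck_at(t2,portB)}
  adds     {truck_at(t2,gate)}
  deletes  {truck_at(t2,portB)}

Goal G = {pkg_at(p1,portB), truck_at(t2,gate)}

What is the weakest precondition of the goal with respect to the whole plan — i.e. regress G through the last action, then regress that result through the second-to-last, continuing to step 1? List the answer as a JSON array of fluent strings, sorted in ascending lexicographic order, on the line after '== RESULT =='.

Work backward from the goal:
  through step 3 (drive(t2,portB,gate)): drop {truck_at(t2,gate)}, keep {pkg_at(p1,portB)}, require {truck_at(t2,portB)}
    → {pkg_at(p1,portB), truck_at(t2,portB)}
  through step 2 (unload(p1,t2,portB)): drop {pkg_at(p1,portB)}, keep {truck_at(t2,portB)}, require {in(p1,t2), truck_at(t2,portB)}
    → {in(p1,t2), truck_at(t2,portB)}
  through step 1 (drive(t2,portA,portB)): drop {truck_at(t2,portB)}, keep {in(p1,t2)}, require {truck_at(t2,portA)}
    → {in(p1,t2), truck_at(t2,portA)}

== RESULT ==
["in(p1,t2)", "truck_at(t2,portA)"]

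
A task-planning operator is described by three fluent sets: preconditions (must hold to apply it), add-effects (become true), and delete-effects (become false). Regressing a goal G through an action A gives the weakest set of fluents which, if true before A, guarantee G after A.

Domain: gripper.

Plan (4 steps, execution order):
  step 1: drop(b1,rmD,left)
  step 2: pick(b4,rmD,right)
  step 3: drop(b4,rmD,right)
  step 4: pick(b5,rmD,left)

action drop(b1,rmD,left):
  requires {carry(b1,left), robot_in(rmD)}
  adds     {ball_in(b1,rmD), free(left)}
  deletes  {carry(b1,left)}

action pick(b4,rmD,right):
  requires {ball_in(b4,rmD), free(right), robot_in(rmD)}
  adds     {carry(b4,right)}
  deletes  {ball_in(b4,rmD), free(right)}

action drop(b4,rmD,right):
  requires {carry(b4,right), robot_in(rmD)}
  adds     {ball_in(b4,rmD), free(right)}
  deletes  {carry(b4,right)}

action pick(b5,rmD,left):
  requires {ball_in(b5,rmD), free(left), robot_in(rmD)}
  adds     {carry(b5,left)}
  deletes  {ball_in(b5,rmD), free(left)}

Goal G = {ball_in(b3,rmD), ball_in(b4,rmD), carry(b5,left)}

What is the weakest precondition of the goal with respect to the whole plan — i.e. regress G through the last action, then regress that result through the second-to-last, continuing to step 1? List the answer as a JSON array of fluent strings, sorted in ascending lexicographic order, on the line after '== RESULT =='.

Work backward from the goal:
  through step 4 (pick(b5,rmD,left)): drop {carry(b5,left)}, keep {ball_in(b3,rmD), ball_in(b4,rmD)}, require {ball_in(b5,rmD), free(left), robot_in(rmD)}
    → {ball_in(b3,rmD), ball_in(b4,rmD), ball_in(b5,rmD), free(left), robot_in(rmD)}
  through step 3 (drop(b4,rmD,right)): drop {ball_in(b4,rmD)}, keep {ball_in(b3,rmD), ball_in(b5,rmD), free(left), robot_in(rmD)}, require {carry(b4,right), robot_in(rmD)}
    → {ball_in(b3,rmD), ball_in(b5,rmD), carry(b4,right), free(left), robot_in(rmD)}
  through step 2 (pick(b4,rmD,right)): drop {carry(b4,right)}, keep {ball_in(b3,rmD), ball_in(b5,rmD), free(left), robot_in(rmD)}, require {ball_in(b4,rmD), free(right), robot_in(rmD)}
    → {ball_in(b3,rmD), ball_in(b4,rmD), ball_in(b5,rmD), free(left), free(right), robot_in(rmD)}
  through step 1 (drop(b1,rmD,left)): drop {free(left)}, keep {ball_in(b3,rmD), ball_in(b4,rmD), ball_in(b5,rmD), free(right), robot_in(rmD)}, require {carry(b1,left), robot_in(rmD)}
    → {ball_in(b3,rmD), ball_in(b4,rmD), ball_in(b5,rmD), carry(b1,left), free(right), robot_in(rmD)}

== RESULT ==
["ball_in(b3,rmD)", "ball_in(b4,rmD)", "ball_in(b5,rmD)", "carry(b1,left)", "free(right)", "robot_in(rmD)"]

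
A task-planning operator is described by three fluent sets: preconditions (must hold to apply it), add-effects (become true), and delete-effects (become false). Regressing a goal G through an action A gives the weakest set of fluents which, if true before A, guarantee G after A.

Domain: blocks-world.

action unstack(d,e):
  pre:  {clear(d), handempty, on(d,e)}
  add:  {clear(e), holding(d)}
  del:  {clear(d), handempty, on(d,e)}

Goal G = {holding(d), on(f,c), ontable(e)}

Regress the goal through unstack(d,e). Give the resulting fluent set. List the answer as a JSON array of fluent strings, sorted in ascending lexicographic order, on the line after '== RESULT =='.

Compute (G \ add) ∪ pre:
  G ∩ del = {}  (empty — regression defined)
  G \ add = {holding(d), on(f,c), ontable(e)} \ {clear(e), holding(d)} = {on(f,c), ontable(e)}
  ∪ pre   = {on(f,c), ontable(e)} ∪ {clear(d), handempty, on(d,e)}
          = {clear(d), handempty, on(d,e), on(f,c), ontable(e)}

== RESULT ==
["clear(d)", "handempty", "on(d,e)", "on(f,c)", "ontable(e)"]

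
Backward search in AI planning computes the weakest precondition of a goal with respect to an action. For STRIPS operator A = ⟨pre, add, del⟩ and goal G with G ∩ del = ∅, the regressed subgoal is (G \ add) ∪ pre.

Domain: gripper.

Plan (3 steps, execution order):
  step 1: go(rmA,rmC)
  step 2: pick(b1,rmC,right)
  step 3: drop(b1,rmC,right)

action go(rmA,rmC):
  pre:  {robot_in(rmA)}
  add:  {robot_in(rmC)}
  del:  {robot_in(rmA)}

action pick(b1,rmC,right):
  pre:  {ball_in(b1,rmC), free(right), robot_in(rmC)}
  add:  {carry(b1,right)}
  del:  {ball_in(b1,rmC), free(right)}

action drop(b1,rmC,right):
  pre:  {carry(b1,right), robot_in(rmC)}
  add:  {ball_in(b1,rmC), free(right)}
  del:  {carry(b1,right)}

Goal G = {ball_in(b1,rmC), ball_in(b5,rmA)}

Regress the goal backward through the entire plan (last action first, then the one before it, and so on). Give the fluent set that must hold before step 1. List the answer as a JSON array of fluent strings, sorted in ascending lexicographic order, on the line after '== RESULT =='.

Work backward from the goal:
  through step 3 (drop(b1,rmC,right)): drop {ball_in(b1,rmC)}, keep {ball_in(b5,rmA)}, require {carry(b1,right), robot_in(rmC)}
    → {ball_in(b5,rmA), carry(b1,right), robot_in(rmC)}
  through step 2 (pick(b1,rmC,right)): drop {carry(b1,right)}, keep {ball_in(b5,rmA), robot_in(rmC)}, require {ball_in(b1,rmC), free(right), robot_in(rmC)}
    → {ball_in(b1,rmC), ball_in(b5,rmA), free(right), robot_in(rmC)}
  through step 1 (go(rmA,rmC)): drop {robot_in(rmC)}, keep {ball_in(b1,rmC), ball_in(b5,rmA), free(right)}, require {robot_in(rmA)}
    → {ball_in(b1,rmC), ball_in(b5,rmA), free(right), robot_in(rmA)}

== RESULT ==
["ball_in(b1,rmC)", "ball_in(b5,rmA)", "free(right)", "robot_in(rmA)"]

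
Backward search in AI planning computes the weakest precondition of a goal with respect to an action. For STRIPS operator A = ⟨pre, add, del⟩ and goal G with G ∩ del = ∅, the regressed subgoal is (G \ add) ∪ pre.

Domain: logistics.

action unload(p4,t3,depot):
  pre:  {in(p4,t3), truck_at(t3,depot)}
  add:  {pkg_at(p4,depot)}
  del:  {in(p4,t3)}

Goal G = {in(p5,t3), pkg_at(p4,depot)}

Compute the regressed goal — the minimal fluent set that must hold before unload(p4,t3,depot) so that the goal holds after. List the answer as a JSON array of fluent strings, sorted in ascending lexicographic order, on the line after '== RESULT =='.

Compute (G \ add) ∪ pre:
  G ∩ del = {}  (empty — regression defined)
  G \ add = {in(p5,t3), pkg_at(p4,depot)} \ {pkg_at(p4,depot)} = {in(p5,t3)}
  ∪ pre   = {in(p5,t3)} ∪ {in(p4,t3), truck_at(t3,depot)}
          = {in(p4,t3), in(p5,t3), truck_at(t3,depot)}

== RESULT ==
["in(p4,t3)", "in(p5,t3)", "truck_at(t3,depot)"]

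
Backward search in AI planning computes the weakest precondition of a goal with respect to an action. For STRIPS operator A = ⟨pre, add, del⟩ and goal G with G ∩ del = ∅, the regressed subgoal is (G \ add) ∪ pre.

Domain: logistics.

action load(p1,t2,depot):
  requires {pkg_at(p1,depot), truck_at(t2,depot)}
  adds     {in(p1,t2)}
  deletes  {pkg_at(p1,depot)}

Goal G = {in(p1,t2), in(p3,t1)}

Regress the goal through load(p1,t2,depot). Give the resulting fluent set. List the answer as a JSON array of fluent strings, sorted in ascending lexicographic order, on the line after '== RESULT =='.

Compute (G \ add) ∪ pre:
  G ∩ del = {}  (empty — regression defined)
  G \ add = {in(p1,t2), in(p3,t1)} \ {in(p1,t2)} = {in(p3,t1)}
  ∪ pre   = {in(p3,t1)} ∪ {pkg_at(p1,depot), truck_at(t2,depot)}
          = {in(p3,t1), pkg_at(p1,depot), truck_at(t2,depot)}

== RESULT ==
["in(p3,t1)", "pkg_at(p1,depot)", "truck_at(t2,depot)"]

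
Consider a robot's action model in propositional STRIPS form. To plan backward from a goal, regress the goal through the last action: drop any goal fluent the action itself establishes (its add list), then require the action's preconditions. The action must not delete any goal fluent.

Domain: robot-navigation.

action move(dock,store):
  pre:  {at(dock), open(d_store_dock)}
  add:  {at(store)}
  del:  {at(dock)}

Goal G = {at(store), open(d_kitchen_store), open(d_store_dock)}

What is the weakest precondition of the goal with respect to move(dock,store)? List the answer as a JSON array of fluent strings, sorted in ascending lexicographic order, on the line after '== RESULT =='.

Compute (G \ add) ∪ pre:
  G ∩ del = {}  (empty — regression defined)
  G \ add = {at(store), open(d_kitchen_store), open(d_store_dock)} \ {at(store)} = {open(d_kitchen_store), open(d_store_dock)}
  ∪ pre   = {open(d_kitchen_store), open(d_store_dock)} ∪ {at(dock), open(d_store_dock)}
          = {at(dock), open(d_kitchen_store), open(d_store_dock)}

== RESULT ==
["at(dock)", "open(d_kitchen_store)", "open(d_store_dock)"]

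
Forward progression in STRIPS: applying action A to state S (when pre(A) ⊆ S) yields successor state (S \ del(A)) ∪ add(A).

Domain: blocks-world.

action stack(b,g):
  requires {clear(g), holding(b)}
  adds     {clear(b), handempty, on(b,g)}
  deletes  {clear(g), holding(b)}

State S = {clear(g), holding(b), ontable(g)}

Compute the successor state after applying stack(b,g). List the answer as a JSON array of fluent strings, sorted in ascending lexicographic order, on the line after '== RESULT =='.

Progress:
  pre ⊆ S: {clear(g), holding(b)} ⊆ S  — applicable
  S \ del = {ontable(g)}
  ∪ add   = {clear(b), handempty, on(b,g), ontable(g)}

== RESULT ==
["clear(b)", "handempty", "on(b,g)", "ontable(g)"]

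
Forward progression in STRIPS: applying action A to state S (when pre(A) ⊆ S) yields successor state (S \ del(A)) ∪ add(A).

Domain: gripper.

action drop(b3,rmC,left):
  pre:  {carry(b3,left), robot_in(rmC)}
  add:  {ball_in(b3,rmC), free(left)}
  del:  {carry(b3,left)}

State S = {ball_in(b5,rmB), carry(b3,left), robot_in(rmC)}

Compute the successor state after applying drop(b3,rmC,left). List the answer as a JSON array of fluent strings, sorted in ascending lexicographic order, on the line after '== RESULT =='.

Compute (S \ del) ∪ add:
  pre ⊆ S: {carry(b3,left), robot_in(rmC)} ⊆ S  — applicable
  S \ del = {ball_in(b5,rmB), robot_in(rmC)}
  ∪ add   = {ball_in(b3,rmC), ball_in(b5,rmB), free(left), robot_in(rmC)}

== RESULT ==
["ball_in(b3,rmC)", "ball_in(b5,rmB)", "free(left)", "robot_in(rmC)"]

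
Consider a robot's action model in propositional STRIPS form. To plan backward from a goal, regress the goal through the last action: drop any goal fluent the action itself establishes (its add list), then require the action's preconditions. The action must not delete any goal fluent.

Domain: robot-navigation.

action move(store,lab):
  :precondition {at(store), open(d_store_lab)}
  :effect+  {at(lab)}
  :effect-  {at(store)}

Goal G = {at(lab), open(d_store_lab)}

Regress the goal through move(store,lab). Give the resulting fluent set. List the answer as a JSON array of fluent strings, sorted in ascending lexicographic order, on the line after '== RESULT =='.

Regress:
  G ∩ del = {}  (empty — regression defined)
  G \ add = {at(lab), open(d_store_lab)} \ {at(lab)} = {open(d_store_lab)}
  ∪ pre   = {open(d_store_lab)} ∪ {at(store), open(d_store_lab)}
          = {at(store), open(d_store_lab)}

== RESULT ==
["at(store)", "open(d_store_lab)"]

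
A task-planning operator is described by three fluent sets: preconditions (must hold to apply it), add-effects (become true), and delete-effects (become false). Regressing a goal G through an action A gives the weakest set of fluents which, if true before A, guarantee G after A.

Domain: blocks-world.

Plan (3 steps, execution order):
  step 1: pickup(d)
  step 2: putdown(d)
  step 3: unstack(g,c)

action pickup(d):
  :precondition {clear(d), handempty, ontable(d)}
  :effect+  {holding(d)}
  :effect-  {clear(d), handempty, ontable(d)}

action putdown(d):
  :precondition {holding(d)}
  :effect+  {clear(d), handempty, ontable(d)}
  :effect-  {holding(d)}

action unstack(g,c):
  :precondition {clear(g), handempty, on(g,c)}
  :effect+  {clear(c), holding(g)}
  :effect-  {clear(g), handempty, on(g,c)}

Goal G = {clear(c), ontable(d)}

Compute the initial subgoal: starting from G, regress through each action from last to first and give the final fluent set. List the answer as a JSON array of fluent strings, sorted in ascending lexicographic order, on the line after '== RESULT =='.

Regress step by step:
  through step 3 (unstack(g,c)): drop {clear(c)}, keep {ontable(d)}, require {clear(g), handempty, on(g,c)}
    → {clear(g), handempty, on(g,c), ontable(d)}
  through step 2 (putdown(d)): drop {handempty, ontable(d)}, keep {clear(g), on(g,c)}, require {holding(d)}
    → {clear(g), holding(d), on(g,c)}
  through step 1 (pickup(d)): drop {holding(d)}, keep {clear(g), on(g,c)}, require {clear(d), handempty, ontable(d)}
    → {clear(d), clear(g), handempty, on(g,c), ontable(d)}

== RESULT ==
["clear(d)", "clear(g)", "handempty", "on(g,c)", "ontable(d)"]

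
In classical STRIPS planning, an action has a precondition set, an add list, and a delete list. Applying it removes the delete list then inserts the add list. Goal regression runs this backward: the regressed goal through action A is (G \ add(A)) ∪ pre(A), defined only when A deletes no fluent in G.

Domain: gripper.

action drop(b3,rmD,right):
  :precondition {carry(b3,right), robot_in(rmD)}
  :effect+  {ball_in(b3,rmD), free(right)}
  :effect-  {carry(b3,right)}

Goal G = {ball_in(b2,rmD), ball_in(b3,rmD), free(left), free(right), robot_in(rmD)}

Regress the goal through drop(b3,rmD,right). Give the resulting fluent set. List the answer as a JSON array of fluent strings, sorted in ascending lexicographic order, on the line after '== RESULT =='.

Compute (G \ add) ∪ pre:
  G ∩ del = {}  (empty — regression defined)
  G \ add = {ball_in(b2,rmD), ball_in(b3,rmD), free(left), free(right), robot_in(rmD)} \ {ball_in(b3,rmD), free(right)} = {ball_in(b2,rmD), free(left), robot_in(rmD)}
  ∪ pre   = {ball_in(b2,rmD), free(left), robot_in(rmD)} ∪ {carry(b3,right), robot_in(rmD)}
          = {ball_in(b2,rmD), carry(b3,right), free(left), robot_in(rmD)}

== RESULT ==
["ball_in(b2,rmD)", "carry(b3,right)", "free(left)", "robot_in(rmD)"]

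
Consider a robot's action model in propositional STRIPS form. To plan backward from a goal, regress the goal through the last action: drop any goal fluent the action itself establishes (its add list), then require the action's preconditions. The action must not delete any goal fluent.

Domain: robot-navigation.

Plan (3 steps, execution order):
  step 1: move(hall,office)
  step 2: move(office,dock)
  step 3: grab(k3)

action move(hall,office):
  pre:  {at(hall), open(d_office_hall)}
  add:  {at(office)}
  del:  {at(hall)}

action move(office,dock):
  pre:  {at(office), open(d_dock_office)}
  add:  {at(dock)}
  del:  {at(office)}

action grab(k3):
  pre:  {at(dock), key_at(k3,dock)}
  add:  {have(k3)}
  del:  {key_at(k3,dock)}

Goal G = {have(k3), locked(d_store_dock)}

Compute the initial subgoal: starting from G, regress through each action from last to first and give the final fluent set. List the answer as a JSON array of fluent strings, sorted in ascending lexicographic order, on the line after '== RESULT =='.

Work backward from the goal:
  through step 3 (grab(k3)): drop {have(k3)}, keep {locked(d_store_dock)}, require {at(dock), key_at(k3,dock)}
    → {at(dock), key_at(k3,dock), locked(d_store_dock)}
  through step 2 (move(office,dock)): drop {at(dock)}, keep {key_at(k3,dock), locked(d_store_dock)}, require {at(office), open(d_dock_office)}
    → {at(office), key_at(k3,dock), locked(d_store_dock), open(d_dock_office)}
  through step 1 (move(hall,office)): drop {at(office)}, keep {key_at(k3,dock), locked(d_store_dock), open(d_dock_office)}, require {at(hall), open(d_office_hall)}
    → {at(hall), key_at(k3,dock), locked(d_store_dock), open(d_dock_office), open(d_office_hall)}

== RESULT ==
["at(hall)", "key_at(k3,dock)", "locked(d_store_dock)", "open(d_dock_office)", "open(d_office_hall)"]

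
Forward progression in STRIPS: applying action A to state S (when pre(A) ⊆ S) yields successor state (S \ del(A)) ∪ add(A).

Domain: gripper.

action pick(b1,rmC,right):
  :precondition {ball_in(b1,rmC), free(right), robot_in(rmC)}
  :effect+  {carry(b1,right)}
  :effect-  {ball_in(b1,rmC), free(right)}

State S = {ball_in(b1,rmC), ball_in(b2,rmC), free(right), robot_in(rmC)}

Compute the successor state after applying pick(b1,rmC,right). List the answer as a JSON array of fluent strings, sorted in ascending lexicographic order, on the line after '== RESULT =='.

Progress:
  pre ⊆ S: {ball_in(b1,rmC), free(right), robot_in(rmC)} ⊆ S  — applicable
  S \ del = {ball_in(b2,rmC), robot_in(rmC)}
  ∪ add   = {ball_in(b2,rmC), carry(b1,right), robot_in(rmC)}

== RESULT ==
["ball_in(b2,rmC)", "carry(b1,right)", "robot_in(rmC)"]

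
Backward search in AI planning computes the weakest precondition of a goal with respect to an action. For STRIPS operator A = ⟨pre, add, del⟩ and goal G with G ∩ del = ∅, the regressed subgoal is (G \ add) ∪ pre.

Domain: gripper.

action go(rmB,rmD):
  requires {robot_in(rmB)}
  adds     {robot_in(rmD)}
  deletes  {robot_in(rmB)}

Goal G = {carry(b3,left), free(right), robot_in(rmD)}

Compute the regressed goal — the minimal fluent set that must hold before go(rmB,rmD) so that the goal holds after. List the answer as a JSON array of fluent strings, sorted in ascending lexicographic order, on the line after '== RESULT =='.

Regress:
  G ∩ del = {}  (empty — regression defined)
  G \ add = {carry(b3,left), free(right), robot_in(rmD)} \ {robot_in(rmD)} = {carry(b3,left), free(right)}
  ∪ pre   = {carry(b3,left), free(right)} ∪ {robot_in(rmB)}
          = {carry(b3,left), free(right), robot_in(rmB)}

== RESULT ==
["carry(b3,left)", "free(right)", "robot_in(rmB)"]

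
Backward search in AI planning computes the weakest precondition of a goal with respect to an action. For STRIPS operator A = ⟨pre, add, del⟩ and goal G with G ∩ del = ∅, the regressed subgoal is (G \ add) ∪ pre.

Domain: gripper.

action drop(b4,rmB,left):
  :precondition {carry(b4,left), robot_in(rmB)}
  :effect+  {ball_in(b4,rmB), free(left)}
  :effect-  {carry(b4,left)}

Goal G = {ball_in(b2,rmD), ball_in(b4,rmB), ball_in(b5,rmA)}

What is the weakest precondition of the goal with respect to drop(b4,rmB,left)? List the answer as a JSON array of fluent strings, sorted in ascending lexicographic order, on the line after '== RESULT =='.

Regress:
  G ∩ del = {}  (empty — regression defined)
  G \ add = {ball_in(b2,rmD), ball_in(b4,rmB), ball_in(b5,rmA)} \ {ball_in(b4,rmB), free(left)} = {ball_in(b2,rmD), ball_in(b5,rmA)}
  ∪ pre   = {ball_in(b2,rmD), ball_in(b5,rmA)} ∪ {carry(b4,left), robot_in(rmB)}
          = {ball_in(b2,rmD), ball_in(b5,rmA), carry(b4,left), robot_in(rmB)}

== RESULT ==
["ball_in(b2,rmD)", "ball_in(b5,rmA)", "carry(b4,left)", "robot_in(rmB)"]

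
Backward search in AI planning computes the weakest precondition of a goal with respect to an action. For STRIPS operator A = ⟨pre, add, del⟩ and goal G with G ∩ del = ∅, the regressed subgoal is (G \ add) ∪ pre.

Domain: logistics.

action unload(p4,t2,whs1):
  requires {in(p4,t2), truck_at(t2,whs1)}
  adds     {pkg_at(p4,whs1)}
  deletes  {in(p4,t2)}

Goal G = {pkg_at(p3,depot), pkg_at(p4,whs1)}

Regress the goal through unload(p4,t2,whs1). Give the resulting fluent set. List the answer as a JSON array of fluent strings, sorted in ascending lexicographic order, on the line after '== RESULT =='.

Compute (G \ add) ∪ pre:
  G ∩ del = {}  (empty — regression defined)
  G \ add = {pkg_at(p3,depot), pkg_at(p4,whs1)} \ {pkg_at(p4,whs1)} = {pkg_at(p3,depot)}
  ∪ pre   = {pkg_at(p3,depot)} ∪ {in(p4,t2), truck_at(t2,whs1)}
          = {in(p4,t2), pkg_at(p3,depot), truck_at(t2,whs1)}

== RESULT ==
["in(p4,t2)", "pkg_at(p3,depot)", "truck_at(t2,whs1)"]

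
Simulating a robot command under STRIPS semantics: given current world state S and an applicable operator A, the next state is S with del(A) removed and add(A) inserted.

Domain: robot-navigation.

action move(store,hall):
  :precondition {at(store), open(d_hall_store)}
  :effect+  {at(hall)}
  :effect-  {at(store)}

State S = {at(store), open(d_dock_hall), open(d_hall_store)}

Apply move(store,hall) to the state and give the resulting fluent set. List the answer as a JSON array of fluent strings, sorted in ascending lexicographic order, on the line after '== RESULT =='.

Compute (S \ del) ∪ add:
  pre ⊆ S: {at(store), open(d_hall_store)} ⊆ S  — applicable
  S \ del = {open(d_dock_hall), open(d_hall_store)}
  ∪ add   = {at(hall), open(d_dock_hall), open(d_hall_store)}

== RESULT ==
["at(hall)", "open(d_dock_hall)", "open(d_hall_store)"]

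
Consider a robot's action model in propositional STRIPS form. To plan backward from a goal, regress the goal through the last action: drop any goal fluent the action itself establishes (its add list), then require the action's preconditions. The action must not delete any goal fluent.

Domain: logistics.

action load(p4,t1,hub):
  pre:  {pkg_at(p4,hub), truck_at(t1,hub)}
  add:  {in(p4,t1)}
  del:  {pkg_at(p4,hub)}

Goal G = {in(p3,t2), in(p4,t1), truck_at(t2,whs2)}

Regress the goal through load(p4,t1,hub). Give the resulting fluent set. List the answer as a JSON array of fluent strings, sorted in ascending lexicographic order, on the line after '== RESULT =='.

Regress:
  G ∩ del = {}  (empty — regression defined)
  G \ add = {in(p3,t2), in(p4,t1), truck_at(t2,whs2)} \ {in(p4,t1)} = {in(p3,t2), truck_at(t2,whs2)}
  ∪ pre   = {in(p3,t2), truck_at(t2,whs2)} ∪ {pkg_at(p4,hub), truck_at(t1,hub)}
          = {in(p3,t2), pkg_at(p4,hub), truck_at(t1,hub), truck_at(t2,whs2)}

== RESULT ==
["in(p3,t2)", "pkg_at(p4,hub)", "truck_at(t1,hub)", "truck_at(t2,whs2)"]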